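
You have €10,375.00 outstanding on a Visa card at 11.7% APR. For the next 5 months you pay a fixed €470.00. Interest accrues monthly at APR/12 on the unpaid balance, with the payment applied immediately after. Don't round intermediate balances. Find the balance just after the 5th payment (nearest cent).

€8,494.47

Monthly rate r = 11.7%/12 = 0.975% = 0.00975.
Each month: B ← B·(1+r) − €470.00.
Month 1: interest €101.16; balance after payment €10,006.16.
Month 2: interest €97.56; balance after payment €9,633.72.
Month 3: interest €93.93; balance after payment €9,257.65.
Month 4: interest €90.26; balance after payment €8,877.91.
Month 5: interest €86.56; balance after payment €8,494.47.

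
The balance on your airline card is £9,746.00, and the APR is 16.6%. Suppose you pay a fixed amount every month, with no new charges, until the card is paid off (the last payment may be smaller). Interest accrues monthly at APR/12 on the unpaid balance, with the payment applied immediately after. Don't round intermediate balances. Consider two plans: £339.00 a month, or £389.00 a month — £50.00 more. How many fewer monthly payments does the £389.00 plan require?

Monthly rate r = 16.6%/12 = 1.38333% = 0.0138333.
At £339.00/mo: n = ⌈−ln(1 − rB₀/P)/ln(1+r)⌉ = 37 payments (last £306.41); total interest = total paid − £9,746.00 = £2,764.41.
At £389.00/mo: 31 payments (last £378.90); total interest £2,302.90.
Payments saved = 37 − 31 = 6.

6 fewer payments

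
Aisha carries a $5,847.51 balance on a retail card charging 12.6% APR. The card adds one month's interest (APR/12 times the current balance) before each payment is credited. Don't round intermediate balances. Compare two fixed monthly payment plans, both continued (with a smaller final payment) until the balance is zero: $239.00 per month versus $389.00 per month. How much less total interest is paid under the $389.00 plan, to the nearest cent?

$396.28

Monthly rate r = 12.6%/12 = 1.05% = 0.0105.
At $239.00/mo: n = ⌈−ln(1 − rB₀/P)/ln(1+r)⌉ = 29 payments (last $102.27); total interest = total paid − $5,847.51 = $946.76.
At $389.00/mo: 17 payments (last $173.99); total interest $550.48.
Interest saved = $946.76 − $550.48 = $396.28.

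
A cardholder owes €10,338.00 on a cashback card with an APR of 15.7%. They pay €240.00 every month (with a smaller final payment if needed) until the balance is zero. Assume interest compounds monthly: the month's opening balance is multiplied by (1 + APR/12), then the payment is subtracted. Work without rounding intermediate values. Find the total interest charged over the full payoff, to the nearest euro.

Monthly rate r = 15.7%/12 = 1.30833% = 0.0130833.
Payoff takes n = ⌈−ln(1 − rB₀/P)/ln(1+r)⌉ = ⌈63.785⌉ = 64 payments; the last is €188.78.
Total paid = 63·€240.00 + €188.78 = €15,308.78.
Total interest = total paid − principal = €15,308.78 − €10,338.00 = €4,970.78.

€4,971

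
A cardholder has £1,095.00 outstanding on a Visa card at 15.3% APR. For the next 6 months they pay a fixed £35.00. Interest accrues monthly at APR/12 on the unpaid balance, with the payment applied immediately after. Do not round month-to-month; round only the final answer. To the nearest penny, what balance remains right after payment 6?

£964.67

Monthly rate r = 15.3%/12 = 1.275% = 0.01275.
Each month: B ← B·(1+r) − £35.00.
Month 1: interest £13.96; balance after payment £1,073.96.
Month 2: interest £13.69; balance after payment £1,052.65.
Month 3: interest £13.42; balance after payment £1,031.08.
Month 4: interest £13.15; balance after payment £1,009.22.
Month 5: interest £12.87; balance after payment £987.09.
Month 6: interest £12.59; balance after payment £964.67.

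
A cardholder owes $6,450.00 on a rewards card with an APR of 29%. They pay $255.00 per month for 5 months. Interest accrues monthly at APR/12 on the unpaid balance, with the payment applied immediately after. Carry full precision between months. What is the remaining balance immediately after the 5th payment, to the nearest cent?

$5,929.83

Monthly rate r = 29%/12 = 2.41667% = 0.0241667.
Each month: B ← B·(1+r) − $255.00.
Month 1: interest $155.88; balance after payment $6,350.88.
Month 2: interest $153.48; balance after payment $6,249.35.
Month 3: interest $151.03; balance after payment $6,145.38.
Month 4: interest $148.51; balance after payment $6,038.89.
Month 5: interest $145.94; balance after payment $5,929.83.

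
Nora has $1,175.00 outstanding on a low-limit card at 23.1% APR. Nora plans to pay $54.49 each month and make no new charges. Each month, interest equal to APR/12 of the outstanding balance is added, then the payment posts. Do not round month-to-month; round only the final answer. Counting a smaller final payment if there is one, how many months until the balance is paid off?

29 payments

Monthly rate r = 23.1%/12 = 1.925% = 0.01925.
Recurrence: B ← B·(1+r) − $54.49.
Month 1: interest $22.62; balance after payment $1,143.13.
Month 2: interest $22.01; balance after payment $1,110.64.
Closed form: n = −ln(1 − rB₀/P)/ln(1+r) = −ln(0.5849)/ln(1.01925) ≈ 28.128, so the balance reaches zero during payment 29.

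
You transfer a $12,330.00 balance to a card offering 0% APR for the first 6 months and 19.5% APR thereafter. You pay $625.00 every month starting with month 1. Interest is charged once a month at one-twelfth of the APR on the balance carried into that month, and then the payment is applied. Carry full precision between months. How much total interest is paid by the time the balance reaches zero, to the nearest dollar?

$1,208

Promo months 1–6 at r₀ = 0%/12 = 0; months 7+ at r₁ = 19.5%/12 = 0.01625.
After month 6 (no interest yet): B = $12,330.00 − 6·$625.00 = $8,580.00.
Then at r₁ with $625.00/mo: n₂ = −ln(1 − r₁·B/P)/ln(1+r₁) ≈ 15.66 → 16 more payments.
Total paid = 21·$625.00 + $413.18 = $13,538.18; interest = $13,538.18 − $12,330.00 = $1,208.18.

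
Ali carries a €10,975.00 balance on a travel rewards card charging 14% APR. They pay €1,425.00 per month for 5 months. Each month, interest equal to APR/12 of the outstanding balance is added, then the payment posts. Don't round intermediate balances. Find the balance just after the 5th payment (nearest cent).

€4,337.12

Monthly rate r = 14%/12 = 1.16667% = 0.0116667.
Each month: B ← B·(1+r) − €1,425.00.
Month 1: interest €128.04; balance after payment €9,678.04.
Month 2: interest €112.91; balance after payment €8,365.95.
Month 3: interest €97.60; balance after payment €7,038.55.
Month 4: interest €82.12; balance after payment €5,695.67.
Month 5: interest €66.45; balance after payment €4,337.12.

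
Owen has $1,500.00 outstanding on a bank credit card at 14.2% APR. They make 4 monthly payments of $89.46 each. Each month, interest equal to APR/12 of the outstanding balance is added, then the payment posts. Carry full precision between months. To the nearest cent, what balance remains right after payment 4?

Monthly rate r = 14.2%/12 = 1.18333% = 0.0118333.
Each month: B ← B·(1+r) − $89.46.
Month 1: interest $17.75; balance after payment $1,428.29.
Month 2: interest $16.90; balance after payment $1,355.73.
Month 3: interest $16.04; balance after payment $1,282.31.
Month 4: interest $15.17; balance after payment $1,208.03.

$1,208.03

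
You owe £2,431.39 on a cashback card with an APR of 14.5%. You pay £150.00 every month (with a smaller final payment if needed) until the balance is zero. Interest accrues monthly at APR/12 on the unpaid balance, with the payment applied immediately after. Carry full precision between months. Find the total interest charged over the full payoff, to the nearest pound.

Monthly rate r = 14.5%/12 = 1.20833% = 0.0120833.
Payoff takes n = ⌈−ln(1 − rB₀/P)/ln(1+r)⌉ = ⌈18.149⌉ = 19 payments; the last is £22.44.
Total paid = 18·£150.00 + £22.44 = £2,722.44.
Total interest = total paid − principal = £2,722.44 − £2,431.39 = £291.05.

£291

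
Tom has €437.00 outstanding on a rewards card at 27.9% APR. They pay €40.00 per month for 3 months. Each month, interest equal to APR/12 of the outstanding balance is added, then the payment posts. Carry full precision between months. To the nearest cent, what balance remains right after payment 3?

Monthly rate r = 27.9%/12 = 2.325% = 0.02325.
Each month: B ← B·(1+r) − €40.00.
Month 1: interest €10.16; balance after payment €407.16.
Month 2: interest €9.47; balance after payment €376.63.
Month 3: interest €8.76; balance after payment €345.38.

€345.38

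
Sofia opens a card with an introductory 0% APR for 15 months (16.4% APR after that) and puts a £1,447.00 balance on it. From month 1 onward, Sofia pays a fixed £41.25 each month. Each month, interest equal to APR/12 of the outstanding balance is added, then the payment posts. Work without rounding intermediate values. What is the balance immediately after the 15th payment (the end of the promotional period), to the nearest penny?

£828.25

Promo months 1–15 at r₀ = 0%/12 = 0; months 16+ at r₁ = 16.4%/12 = 0.0136667.
After month 15 (no interest yet): B = £1,447.00 − 15·£41.25 = £828.25.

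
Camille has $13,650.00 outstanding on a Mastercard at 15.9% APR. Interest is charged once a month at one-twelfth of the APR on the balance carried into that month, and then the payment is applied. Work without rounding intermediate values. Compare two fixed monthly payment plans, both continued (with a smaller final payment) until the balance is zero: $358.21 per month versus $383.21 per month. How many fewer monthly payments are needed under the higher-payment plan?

Monthly rate r = 15.9%/12 = 1.325% = 0.01325.
At $358.21/mo: n = ⌈−ln(1 − rB₀/P)/ln(1+r)⌉ = 54 payments (last $146.71); total interest = total paid − $13,650.00 = $5,481.84.
At $383.21/mo: 49 payments (last $197.82); total interest $4,941.90.
Payments saved = 54 − 49 = 5.

5 fewer payments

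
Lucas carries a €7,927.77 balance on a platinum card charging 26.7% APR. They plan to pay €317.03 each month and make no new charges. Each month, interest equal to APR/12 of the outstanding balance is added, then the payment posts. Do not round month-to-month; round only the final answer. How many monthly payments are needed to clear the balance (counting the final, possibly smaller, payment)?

37 months

Monthly rate r = 26.7%/12 = 2.225% = 0.02225.
Recurrence: B ← B·(1+r) − €317.03.
Month 1: interest €176.39; balance after payment €7,787.13.
Month 2: interest €173.26; balance after payment €7,643.37.
Closed form: n = −ln(1 − rB₀/P)/ln(1+r) = −ln(0.44361)/ln(1.02225) ≈ 36.936, so the balance reaches zero during payment 37.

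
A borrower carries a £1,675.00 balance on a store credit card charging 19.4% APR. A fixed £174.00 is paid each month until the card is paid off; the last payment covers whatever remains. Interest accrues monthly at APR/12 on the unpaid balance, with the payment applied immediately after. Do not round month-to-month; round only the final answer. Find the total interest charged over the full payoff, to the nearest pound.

£161

Monthly rate r = 19.4%/12 = 1.61667% = 0.0161667.
Payoff takes n = ⌈−ln(1 − rB₀/P)/ln(1+r)⌉ = ⌈10.548⌉ = 11 payments; the last is £95.69.
Total paid = 10·£174.00 + £95.69 = £1,835.69.
Total interest = total paid − principal = £1,835.69 − £1,675.00 = £160.69.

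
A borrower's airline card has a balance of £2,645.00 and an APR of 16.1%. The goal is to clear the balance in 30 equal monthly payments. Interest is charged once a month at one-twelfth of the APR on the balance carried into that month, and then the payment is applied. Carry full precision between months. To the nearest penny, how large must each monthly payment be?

Monthly rate r = 16.1%/12 = 1.34167% = 0.0134167.
Level-payment amortization: P = B₀·r / (1 − (1+r)^(−n)) = 2645.00·0.0134167 / (1 − 1.01342^(−30)).
Denominator 1 − (1+r)^(−30) = 0.329561837.
P = 35.4871 / 0.329561837 ≈ 107.68.

£107.68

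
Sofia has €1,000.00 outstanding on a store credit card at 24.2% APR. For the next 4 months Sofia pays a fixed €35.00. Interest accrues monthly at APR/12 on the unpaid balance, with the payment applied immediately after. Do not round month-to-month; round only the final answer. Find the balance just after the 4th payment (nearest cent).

Monthly rate r = 24.2%/12 = 2.01667% = 0.0201667.
Each month: B ← B·(1+r) − €35.00.
Month 1: interest €20.17; balance after payment €985.17.
Month 2: interest €19.87; balance after payment €970.03.
Month 3: interest €19.56; balance after payment €954.60.
Month 4: interest €19.25; balance after payment €938.85.

€938.85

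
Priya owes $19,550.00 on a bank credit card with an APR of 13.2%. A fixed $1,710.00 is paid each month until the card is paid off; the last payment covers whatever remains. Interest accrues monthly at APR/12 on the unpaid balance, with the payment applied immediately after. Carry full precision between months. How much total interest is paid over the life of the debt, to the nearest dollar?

Monthly rate r = 13.2%/12 = 1.1% = 0.011.
Payoff takes n = ⌈−ln(1 − rB₀/P)/ln(1+r)⌉ = ⌈12.285⌉ = 13 payments; the last is $489.80.
Total paid = 12·$1,710.00 + $489.80 = $21,009.80.
Total interest = total paid − principal = $21,009.80 − $19,550.00 = $1,459.80.

$1,460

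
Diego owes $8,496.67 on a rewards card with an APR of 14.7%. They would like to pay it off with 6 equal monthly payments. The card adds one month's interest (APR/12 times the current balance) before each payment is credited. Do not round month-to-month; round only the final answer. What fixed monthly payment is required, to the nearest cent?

$1,477.44

Monthly rate r = 14.7%/12 = 1.225% = 0.01225.
Level-payment amortization: P = B₀·r / (1 − (1+r)^(−n)) = 8496.67·0.01225 / (1 − 1.01225^(−6)).
Denominator 1 − (1+r)^(−6) = 0.070448861.
P = 104.084 / 0.070448861 ≈ 1477.44.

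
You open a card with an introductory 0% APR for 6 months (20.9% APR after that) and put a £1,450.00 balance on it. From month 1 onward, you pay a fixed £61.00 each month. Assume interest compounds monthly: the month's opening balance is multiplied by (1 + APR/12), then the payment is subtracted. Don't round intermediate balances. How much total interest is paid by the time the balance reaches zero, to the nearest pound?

£224

Promo months 1–6 at r₀ = 0%/12 = 0; months 7+ at r₁ = 20.9%/12 = 0.0174167.
After month 6 (no interest yet): B = £1,450.00 − 6·£61.00 = £1,084.00.
Then at r₁ with £61.00/mo: n₂ = −ln(1 − r₁·B/P)/ln(1+r₁) ≈ 21.45 → 22 more payments.
Total paid = 27·£61.00 + £27.48 = £1,674.48; interest = £1,674.48 − £1,450.00 = £224.48.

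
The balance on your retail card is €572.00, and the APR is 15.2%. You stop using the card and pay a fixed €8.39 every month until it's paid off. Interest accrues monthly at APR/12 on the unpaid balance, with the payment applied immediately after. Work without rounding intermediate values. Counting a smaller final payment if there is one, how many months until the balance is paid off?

159 months

Monthly rate r = 15.2%/12 = 1.26667% = 0.0126667.
Recurrence: B ← B·(1+r) − €8.39.
Month 1: interest €7.25; balance after payment €570.86.
Month 2: interest €7.23; balance after payment €569.70.
Closed form: n = −ln(1 − rB₀/P)/ln(1+r) = −ln(0.13643)/ln(1.01267) ≈ 158.251, so the balance reaches zero during payment 159.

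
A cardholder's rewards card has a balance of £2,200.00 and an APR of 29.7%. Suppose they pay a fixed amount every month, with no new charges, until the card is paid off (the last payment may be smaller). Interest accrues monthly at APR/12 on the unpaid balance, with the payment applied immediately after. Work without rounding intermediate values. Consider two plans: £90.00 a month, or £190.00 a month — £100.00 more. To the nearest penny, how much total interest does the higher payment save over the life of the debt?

£794.72

Monthly rate r = 29.7%/12 = 2.475% = 0.02475.
At £90.00/mo: n = ⌈−ln(1 − rB₀/P)/ln(1+r)⌉ = 38 payments (last £89.34); total interest = total paid − £2,200.00 = £1,219.34.
At £190.00/mo: 14 payments (last £154.62); total interest £424.62.
Interest saved = £1,219.34 − £424.62 = £794.72.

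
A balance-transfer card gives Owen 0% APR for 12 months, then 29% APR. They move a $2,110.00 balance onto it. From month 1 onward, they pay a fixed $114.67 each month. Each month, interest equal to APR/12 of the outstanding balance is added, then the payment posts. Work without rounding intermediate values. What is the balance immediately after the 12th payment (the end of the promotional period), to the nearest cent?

Promo months 1–12 at r₀ = 0%/12 = 0; months 13+ at r₁ = 29%/12 = 0.0241667.
After month 12 (no interest yet): B = $2,110.00 − 12·$114.67 = $733.96.

$733.96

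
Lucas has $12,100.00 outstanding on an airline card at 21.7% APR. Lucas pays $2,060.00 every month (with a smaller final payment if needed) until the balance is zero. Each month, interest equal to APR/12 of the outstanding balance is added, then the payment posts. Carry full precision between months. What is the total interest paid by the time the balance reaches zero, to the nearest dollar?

$811

Monthly rate r = 21.7%/12 = 1.80833% = 0.0180833.
Payoff takes n = ⌈−ln(1 − rB₀/P)/ln(1+r)⌉ = ⌈6.266⌉ = 7 payments; the last is $551.01.
Total paid = 6·$2,060.00 + $551.01 = $12,911.01.
Total interest = total paid − principal = $12,911.01 − $12,100.00 = $811.01.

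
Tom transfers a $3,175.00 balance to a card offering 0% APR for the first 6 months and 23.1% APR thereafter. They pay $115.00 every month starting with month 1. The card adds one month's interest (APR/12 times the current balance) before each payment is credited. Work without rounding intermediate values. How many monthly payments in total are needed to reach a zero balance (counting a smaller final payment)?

Promo months 1–6 at r₀ = 0%/12 = 0; months 7+ at r₁ = 23.1%/12 = 0.01925.
After month 6 (no interest yet): B = $3,175.00 − 6·$115.00 = $2,485.00.
Then at r₁ with $115.00/mo: n₂ = −ln(1 − r₁·B/P)/ln(1+r₁) ≈ 28.21 → 29 more payments.

35 months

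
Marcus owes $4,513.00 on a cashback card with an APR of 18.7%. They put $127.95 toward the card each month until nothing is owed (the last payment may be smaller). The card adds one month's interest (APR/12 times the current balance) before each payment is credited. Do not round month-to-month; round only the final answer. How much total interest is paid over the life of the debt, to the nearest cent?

$2,088.04

Monthly rate r = 18.7%/12 = 1.55833% = 0.0155833.
Payoff takes n = ⌈−ln(1 − rB₀/P)/ln(1+r)⌉ = ⌈51.589⌉ = 52 payments; the last is $75.59.
Total paid = 51·$127.95 + $75.59 = $6,601.04.
Total interest = total paid − principal = $6,601.04 − $4,513.00 = $2,088.04.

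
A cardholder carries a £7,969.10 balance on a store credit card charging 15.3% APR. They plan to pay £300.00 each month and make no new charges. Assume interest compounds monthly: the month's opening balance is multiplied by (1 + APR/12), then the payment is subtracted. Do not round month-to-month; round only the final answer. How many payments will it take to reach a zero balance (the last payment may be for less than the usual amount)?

33 payments

Monthly rate r = 15.3%/12 = 1.275% = 0.01275.
Recurrence: B ← B·(1+r) − £300.00.
Month 1: interest £101.61; balance after payment £7,770.71.
Month 2: interest £99.08; balance after payment £7,569.78.
Closed form: n = −ln(1 − rB₀/P)/ln(1+r) = −ln(0.66131)/ln(1.01275) ≈ 32.640, so the balance reaches zero during payment 33.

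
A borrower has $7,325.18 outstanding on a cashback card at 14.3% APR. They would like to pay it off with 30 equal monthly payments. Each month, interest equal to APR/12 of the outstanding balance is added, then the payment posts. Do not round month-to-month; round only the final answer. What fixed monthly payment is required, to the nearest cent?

$291.85

Monthly rate r = 14.3%/12 = 1.19167% = 0.0119167.
Level-payment amortization: P = B₀·r / (1 − (1+r)^(−n)) = 7325.18·0.0119167 / (1 − 1.01192^(−30)).
Denominator 1 − (1+r)^(−30) = 0.299097626.
P = 87.2917 / 0.299097626 ≈ 291.85.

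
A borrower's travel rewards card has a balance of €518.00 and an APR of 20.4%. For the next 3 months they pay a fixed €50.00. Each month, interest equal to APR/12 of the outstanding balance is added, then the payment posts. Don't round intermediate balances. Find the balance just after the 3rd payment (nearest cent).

Monthly rate r = 20.4%/12 = 1.7% = 0.017.
Each month: B ← B·(1+r) − €50.00.
Month 1: interest €8.81; balance after payment €476.81.
Month 2: interest €8.11; balance after payment €434.91.
Month 3: interest €7.39; balance after payment €392.31.

€392.31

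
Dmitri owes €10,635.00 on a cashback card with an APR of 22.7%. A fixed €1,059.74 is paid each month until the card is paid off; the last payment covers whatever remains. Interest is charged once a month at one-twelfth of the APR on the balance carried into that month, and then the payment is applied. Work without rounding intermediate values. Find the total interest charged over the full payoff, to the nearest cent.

Monthly rate r = 22.7%/12 = 1.89167% = 0.0189167.
Payoff takes n = ⌈−ln(1 − rB₀/P)/ln(1+r)⌉ = ⌈11.234⌉ = 12 payments; the last is €249.54.
Total paid = 11·€1,059.74 + €249.54 = €11,906.68.
Total interest = total paid − principal = €11,906.68 − €10,635.00 = €1,271.68.

€1,271.68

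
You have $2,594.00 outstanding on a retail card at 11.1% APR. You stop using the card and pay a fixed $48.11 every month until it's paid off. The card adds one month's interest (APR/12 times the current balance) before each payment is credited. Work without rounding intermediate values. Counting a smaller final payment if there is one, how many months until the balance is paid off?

76 months

Monthly rate r = 11.1%/12 = 0.925% = 0.00925.
Recurrence: B ← B·(1+r) − $48.11.
Month 1: interest $23.99; balance after payment $2,569.88.
Month 2: interest $23.77; balance after payment $2,545.55.
Closed form: n = −ln(1 − rB₀/P)/ln(1+r) = −ln(0.50126)/ln(1.00925) ≈ 75.008, so the balance reaches zero during payment 76.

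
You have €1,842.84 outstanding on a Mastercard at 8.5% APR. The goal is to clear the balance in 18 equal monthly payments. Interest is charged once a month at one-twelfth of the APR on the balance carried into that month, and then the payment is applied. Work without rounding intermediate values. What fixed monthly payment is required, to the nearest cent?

Monthly rate r = 8.5%/12 = 0.708333% = 0.00708333.
Level-payment amortization: P = B₀·r / (1 − (1+r)^(−n)) = 1842.84·0.00708333 / (1 − 1.00708^(−18)).
Denominator 1 − (1+r)^(−18) = 0.119310855.
P = 13.0534 / 0.119310855 ≈ 109.41.

€109.41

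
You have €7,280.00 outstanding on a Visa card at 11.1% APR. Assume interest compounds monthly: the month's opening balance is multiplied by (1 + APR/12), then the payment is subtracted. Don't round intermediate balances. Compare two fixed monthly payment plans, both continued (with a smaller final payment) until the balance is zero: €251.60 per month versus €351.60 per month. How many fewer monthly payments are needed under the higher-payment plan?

10 fewer payments

Monthly rate r = 11.1%/12 = 0.925% = 0.00925.
At €251.60/mo: n = ⌈−ln(1 − rB₀/P)/ln(1+r)⌉ = 34 payments (last €209.09); total interest = total paid − €7,280.00 = €1,231.89.
At €351.60/mo: 24 payments (last €31.93); total interest €838.73.
Payments saved = 34 − 24 = 10.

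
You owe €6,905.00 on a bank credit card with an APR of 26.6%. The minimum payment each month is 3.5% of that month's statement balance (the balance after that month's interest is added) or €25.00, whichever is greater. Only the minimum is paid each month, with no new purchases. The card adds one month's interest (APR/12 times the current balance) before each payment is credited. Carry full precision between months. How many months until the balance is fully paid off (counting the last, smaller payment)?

Monthly rate r = 26.6%/12 = 2.21667% = 0.0221667.
While 3.5% of the post-interest balance exceeds €25.00, each month B ← (B·(1+r))·(1 − 0.035), i.e. B shrinks by the factor (1+r)·0.965 = 0.98639.
This holds for months 1–168. Entering month 169 the balance is €690.88; 3.5% of the post-interest balance is now below €25.00, so the flat €25.00 minimum applies from here.
From month 169 a fixed €25.00 at rate r clears €690.88 in 44 more payments. Total: 168 + 44 = 212 months.

212 months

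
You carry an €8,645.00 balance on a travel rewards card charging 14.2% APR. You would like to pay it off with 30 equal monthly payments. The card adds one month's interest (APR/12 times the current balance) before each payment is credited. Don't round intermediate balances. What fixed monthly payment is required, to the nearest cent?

€344.02

Monthly rate r = 14.2%/12 = 1.18333% = 0.0118333.
Level-payment amortization: P = B₀·r / (1 − (1+r)^(−n)) = 8645.00·0.0118333 / (1 − 1.01183^(−30)).
Denominator 1 − (1+r)^(−30) = 0.297363793.
P = 102.299 / 0.297363793 ≈ 344.02.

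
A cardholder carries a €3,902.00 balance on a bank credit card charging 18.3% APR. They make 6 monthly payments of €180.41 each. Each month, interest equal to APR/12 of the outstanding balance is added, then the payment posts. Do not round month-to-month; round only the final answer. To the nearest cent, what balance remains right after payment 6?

€3,148.35

Monthly rate r = 18.3%/12 = 1.525% = 0.01525.
Each month: B ← B·(1+r) − €180.41.
Month 1: interest €59.51; balance after payment €3,781.10.
Month 2: interest €57.66; balance after payment €3,658.35.
Month 3: interest €55.79; balance after payment €3,533.73.
Month 4: interest €53.89; balance after payment €3,407.21.
Month 5: interest €51.96; balance after payment €3,278.76.
Month 6: interest €50.00; balance after payment €3,148.35.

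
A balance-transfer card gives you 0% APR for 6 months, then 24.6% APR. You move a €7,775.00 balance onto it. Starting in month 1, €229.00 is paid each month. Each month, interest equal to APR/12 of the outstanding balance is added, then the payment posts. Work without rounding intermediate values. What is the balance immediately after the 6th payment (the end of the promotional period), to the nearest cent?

€6,401.00

Promo months 1–6 at r₀ = 0%/12 = 0; months 7+ at r₁ = 24.6%/12 = 0.0205.
After month 6 (no interest yet): B = €7,775.00 − 6·€229.00 = €6,401.00.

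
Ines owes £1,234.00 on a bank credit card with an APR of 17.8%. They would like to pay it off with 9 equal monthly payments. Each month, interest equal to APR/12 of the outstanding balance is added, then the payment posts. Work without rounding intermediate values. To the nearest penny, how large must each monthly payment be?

Monthly rate r = 17.8%/12 = 1.48333% = 0.0148333.
Level-payment amortization: P = B₀·r / (1 − (1+r)^(−n)) = 1234.00·0.0148333 / (1 − 1.01483^(−9)).
Denominator 1 − (1+r)^(−9) = 0.124114197.
P = 18.3043 / 0.124114197 ≈ 147.48.

£147.48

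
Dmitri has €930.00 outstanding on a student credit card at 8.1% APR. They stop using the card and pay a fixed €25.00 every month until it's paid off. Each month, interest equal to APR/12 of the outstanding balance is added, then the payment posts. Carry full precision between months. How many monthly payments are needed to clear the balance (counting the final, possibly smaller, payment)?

Monthly rate r = 8.1%/12 = 0.675% = 0.00675.
Recurrence: B ← B·(1+r) − €25.00.
Month 1: interest €6.28; balance after payment €911.28.
Month 2: interest €6.15; balance after payment €892.43.
Closed form: n = −ln(1 − rB₀/P)/ln(1+r) = −ln(0.7489)/ln(1.00675) ≈ 42.981, so the balance reaches zero during payment 43.

43 months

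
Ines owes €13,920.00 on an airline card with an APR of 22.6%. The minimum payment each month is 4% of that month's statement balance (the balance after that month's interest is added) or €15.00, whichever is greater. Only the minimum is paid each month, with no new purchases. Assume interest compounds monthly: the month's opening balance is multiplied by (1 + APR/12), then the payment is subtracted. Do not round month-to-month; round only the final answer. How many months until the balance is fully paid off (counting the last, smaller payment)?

198 months

Monthly rate r = 22.6%/12 = 1.88333% = 0.0188333.
While 4% of the post-interest balance exceeds €15.00, each month B ← (B·(1+r))·(1 − 0.04), i.e. B shrinks by the factor (1+r)·0.96 = 0.97808.
This holds for months 1–164. Entering month 165 the balance is €367.31; 4% of the post-interest balance is now below €15.00, so the flat €15.00 minimum applies from here.
From month 165 a fixed €15.00 at rate r clears €367.31 in 34 more payments. Total: 164 + 34 = 198 months.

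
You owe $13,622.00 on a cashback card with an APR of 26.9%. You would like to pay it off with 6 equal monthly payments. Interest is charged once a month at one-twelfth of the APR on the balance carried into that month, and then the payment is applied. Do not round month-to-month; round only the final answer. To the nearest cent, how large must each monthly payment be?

Monthly rate r = 26.9%/12 = 2.24167% = 0.0224167.
Level-payment amortization: P = B₀·r / (1 − (1+r)^(−n)) = 13622.00·0.0224167 / (1 − 1.02242^(−6)).
Denominator 1 − (1+r)^(−6) = 0.124547721.
P = 305.36 / 0.124547721 ≈ 2451.75.

$2,451.75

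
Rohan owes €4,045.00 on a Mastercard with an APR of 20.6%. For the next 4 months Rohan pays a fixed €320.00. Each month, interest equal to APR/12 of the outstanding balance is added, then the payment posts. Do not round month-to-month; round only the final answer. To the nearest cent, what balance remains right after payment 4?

Monthly rate r = 20.6%/12 = 1.71667% = 0.0171667.
Each month: B ← B·(1+r) − €320.00.
Month 1: interest €69.44; balance after payment €3,794.44.
Month 2: interest €65.14; balance after payment €3,539.58.
Month 3: interest €60.76; balance after payment €3,280.34.
Month 4: interest €56.31; balance after payment €3,016.65.

€3,016.65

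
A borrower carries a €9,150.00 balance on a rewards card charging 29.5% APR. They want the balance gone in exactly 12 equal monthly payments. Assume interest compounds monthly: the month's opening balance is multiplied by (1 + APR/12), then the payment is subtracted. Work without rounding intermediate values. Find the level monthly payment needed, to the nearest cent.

Monthly rate r = 29.5%/12 = 2.45833% = 0.0245833.
Level-payment amortization: P = B₀·r / (1 − (1+r)^(−n)) = 9150.00·0.0245833 / (1 − 1.02458^(−12)).
Denominator 1 − (1+r)^(−12) = 0.252807411.
P = 224.938 / 0.252807411 ≈ 889.76.

€889.76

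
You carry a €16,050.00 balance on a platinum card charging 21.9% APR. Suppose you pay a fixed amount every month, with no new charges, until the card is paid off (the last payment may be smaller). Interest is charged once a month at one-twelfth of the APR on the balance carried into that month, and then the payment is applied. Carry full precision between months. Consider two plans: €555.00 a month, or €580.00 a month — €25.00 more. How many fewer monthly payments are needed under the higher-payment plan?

3 fewer payments

Monthly rate r = 21.9%/12 = 1.825% = 0.01825.
At €555.00/mo: n = ⌈−ln(1 − rB₀/P)/ln(1+r)⌉ = 42 payments (last €270.86); total interest = total paid − €16,050.00 = €6,975.86.
At €580.00/mo: 39 payments (last €513.44); total interest €6,503.44.
Payments saved = 42 − 39 = 3.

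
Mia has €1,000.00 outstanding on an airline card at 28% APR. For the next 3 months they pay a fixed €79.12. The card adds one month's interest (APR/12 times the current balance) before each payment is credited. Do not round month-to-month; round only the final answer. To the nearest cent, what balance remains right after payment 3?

€828.70

Monthly rate r = 28%/12 = 2.33333% = 0.0233333.
Each month: B ← B·(1+r) − €79.12.
Month 1: interest €23.33; balance after payment €944.21.
Month 2: interest €22.03; balance after payment €887.12.
Month 3: interest €20.70; balance after payment €828.70.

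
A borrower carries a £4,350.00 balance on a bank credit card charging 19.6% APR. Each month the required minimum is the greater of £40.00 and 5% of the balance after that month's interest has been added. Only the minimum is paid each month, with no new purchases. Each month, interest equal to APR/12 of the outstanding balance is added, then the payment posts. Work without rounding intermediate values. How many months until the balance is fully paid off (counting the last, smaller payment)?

Monthly rate r = 19.6%/12 = 1.63333% = 0.0163333.
While 5% of the post-interest balance exceeds £40.00, each month B ← (B·(1+r))·(1 − 0.05), i.e. B shrinks by the factor (1+r)·0.95 = 0.96552.
This holds for months 1–49. Entering month 50 the balance is £779.32; 5% of the post-interest balance is now below £40.00, so the flat £40.00 minimum applies from here.
From month 50 a fixed £40.00 at rate r clears £779.32 in 24 more payments. Total: 49 + 24 = 73 months.

73 months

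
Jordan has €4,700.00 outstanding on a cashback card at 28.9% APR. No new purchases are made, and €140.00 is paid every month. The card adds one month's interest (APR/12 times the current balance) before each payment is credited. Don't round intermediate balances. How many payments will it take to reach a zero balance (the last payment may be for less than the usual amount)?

70 payments

Monthly rate r = 28.9%/12 = 2.40833% = 0.0240833.
Recurrence: B ← B·(1+r) − €140.00.
Month 1: interest €113.19; balance after payment €4,673.19.
Month 2: interest €112.55; balance after payment €4,645.74.
Closed form: n = −ln(1 − rB₀/P)/ln(1+r) = −ln(0.19149)/ln(1.02408) ≈ 69.457, so the balance reaches zero during payment 70.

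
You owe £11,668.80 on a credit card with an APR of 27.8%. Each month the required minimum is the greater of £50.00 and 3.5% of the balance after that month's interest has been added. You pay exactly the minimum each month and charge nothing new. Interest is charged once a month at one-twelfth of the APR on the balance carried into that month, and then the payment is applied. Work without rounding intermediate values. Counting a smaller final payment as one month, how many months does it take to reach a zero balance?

Monthly rate r = 27.8%/12 = 2.31667% = 0.0231667.
While 3.5% of the post-interest balance exceeds £50.00, each month B ← (B·(1+r))·(1 − 0.035), i.e. B shrinks by the factor (1+r)·0.965 = 0.98736.
This holds for months 1–167. Entering month 168 the balance is £1,393.59; 3.5% of the post-interest balance is now below £50.00, so the flat £50.00 minimum applies from here.
From month 168 a fixed £50.00 at rate r clears £1,393.59 in 46 more payments. Total: 167 + 46 = 213 months.

213 months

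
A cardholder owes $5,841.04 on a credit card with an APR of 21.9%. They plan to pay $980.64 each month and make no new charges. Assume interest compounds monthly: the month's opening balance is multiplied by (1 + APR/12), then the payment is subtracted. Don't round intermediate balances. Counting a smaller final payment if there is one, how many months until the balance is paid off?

7 payments

Monthly rate r = 21.9%/12 = 1.825% = 0.01825.
Recurrence: B ← B·(1+r) − $980.64.
Month 1: interest $106.60; balance after payment $4,967.00.
Month 2: interest $90.65; balance after payment $4,077.01.
Closed form: n = −ln(1 − rB₀/P)/ln(1+r) = −ln(0.8913)/ln(1.01825) ≈ 6.363, so the balance reaches zero during payment 7.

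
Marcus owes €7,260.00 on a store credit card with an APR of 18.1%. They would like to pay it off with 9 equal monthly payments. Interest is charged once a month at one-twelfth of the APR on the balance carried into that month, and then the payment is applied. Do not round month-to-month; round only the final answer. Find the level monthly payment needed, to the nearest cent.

€868.72

Monthly rate r = 18.1%/12 = 1.50833% = 0.0150833.
Level-payment amortization: P = B₀·r / (1 − (1+r)^(−n)) = 7260.00·0.0150833 / (1 − 1.01508^(−9)).
Denominator 1 − (1+r)^(−9) = 0.126053745.
P = 109.505 / 0.126053745 ≈ 868.72.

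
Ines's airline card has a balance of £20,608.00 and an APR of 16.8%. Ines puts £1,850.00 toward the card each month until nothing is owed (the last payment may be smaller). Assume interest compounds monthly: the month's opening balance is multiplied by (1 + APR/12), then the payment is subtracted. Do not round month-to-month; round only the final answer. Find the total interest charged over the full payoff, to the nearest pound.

£1,955

Monthly rate r = 16.8%/12 = 1.4% = 0.014.
Payoff takes n = ⌈−ln(1 − rB₀/P)/ln(1+r)⌉ = ⌈12.195⌉ = 13 payments; the last is £362.84.
Total paid = 12·£1,850.00 + £362.84 = £22,562.84.
Total interest = total paid − principal = £22,562.84 − £20,608.00 = £1,954.84.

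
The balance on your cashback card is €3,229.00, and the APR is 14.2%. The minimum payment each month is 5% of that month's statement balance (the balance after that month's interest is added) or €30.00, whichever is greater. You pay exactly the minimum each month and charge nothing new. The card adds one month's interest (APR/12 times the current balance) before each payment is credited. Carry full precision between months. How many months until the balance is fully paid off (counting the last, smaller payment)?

Monthly rate r = 14.2%/12 = 1.18333% = 0.0118333.
While 5% of the post-interest balance exceeds €30.00, each month B ← (B·(1+r))·(1 − 0.05), i.e. B shrinks by the factor (1+r)·0.95 = 0.96124.
This holds for months 1–43. Entering month 44 the balance is €590.02; 5% of the post-interest balance is now below €30.00, so the flat €30.00 minimum applies from here.
From month 44 a fixed €30.00 at rate r clears €590.02 in 23 more payments. Total: 43 + 23 = 66 months.

66 months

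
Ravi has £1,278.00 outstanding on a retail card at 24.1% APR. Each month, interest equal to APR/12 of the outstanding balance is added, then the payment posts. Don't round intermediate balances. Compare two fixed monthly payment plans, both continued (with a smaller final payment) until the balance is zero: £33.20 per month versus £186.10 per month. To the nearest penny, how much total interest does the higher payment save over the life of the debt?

£1,087.10

Monthly rate r = 24.1%/12 = 2.00833% = 0.0200833.
At £33.20/mo: n = ⌈−ln(1 − rB₀/P)/ln(1+r)⌉ = 75 payments (last £19.70); total interest = total paid − £1,278.00 = £1,198.50.
At £186.10/mo: 8 payments (last £86.70); total interest £111.40.
Interest saved = £1,198.50 − £111.40 = £1,087.10.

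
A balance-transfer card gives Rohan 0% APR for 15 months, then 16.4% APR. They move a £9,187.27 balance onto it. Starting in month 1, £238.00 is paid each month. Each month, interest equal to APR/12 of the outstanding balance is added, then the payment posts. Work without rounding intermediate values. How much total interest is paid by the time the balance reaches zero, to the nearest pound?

£1,211

Promo months 1–15 at r₀ = 0%/12 = 0; months 16+ at r₁ = 16.4%/12 = 0.0136667.
After month 15 (no interest yet): B = £9,187.27 − 15·£238.00 = £5,617.27.
Then at r₁ with £238.00/mo: n₂ = −ln(1 − r₁·B/P)/ln(1+r₁) ≈ 28.69 → 29 more payments.
Total paid = 43·£238.00 + £164.45 = £10,398.45; interest = £10,398.45 − £9,187.27 = £1,211.18.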